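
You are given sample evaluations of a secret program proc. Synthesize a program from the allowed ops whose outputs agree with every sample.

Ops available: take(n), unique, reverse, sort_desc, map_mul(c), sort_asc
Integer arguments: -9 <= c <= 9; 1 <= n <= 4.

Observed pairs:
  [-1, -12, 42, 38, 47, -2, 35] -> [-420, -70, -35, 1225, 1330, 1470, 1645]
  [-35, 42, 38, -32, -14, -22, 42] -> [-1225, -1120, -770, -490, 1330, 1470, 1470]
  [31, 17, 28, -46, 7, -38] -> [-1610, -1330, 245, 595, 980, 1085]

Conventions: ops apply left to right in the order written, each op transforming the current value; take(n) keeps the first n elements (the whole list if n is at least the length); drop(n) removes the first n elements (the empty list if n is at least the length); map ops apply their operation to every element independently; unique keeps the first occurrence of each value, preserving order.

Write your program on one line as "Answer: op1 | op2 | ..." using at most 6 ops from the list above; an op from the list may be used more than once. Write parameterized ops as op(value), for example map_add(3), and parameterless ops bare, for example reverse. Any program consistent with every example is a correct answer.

sort_asc | reverse | map_mul(-7) | sort_desc | map_mul(-5)

Check, running the answer program on each example:
  [-1, -12, 42, 38, 47, -2, 35] -> [-12, -2, -1, 35, 38, 42, 47] -> [47, 42, 38, 35, -1, -2, -12] -> [-329, -294, -266, -245, 7, 14, 84] -> [84, 14, 7, -245, -266, -294, -329] -> [-420, -70, -35, 1225, 1330, 1470, 1645]
  [-35, 42, 38, -32, -14, -22, 42] -> [-35, -32, -22, -14, 38, 42, 42] -> [42, 42, 38, -14, -22, -32, -35] -> [-294, -294, -266, 98, 154, 224, 245] -> [245, 224, 154, 98, -266, -294, -294] -> [-1225, -1120, -770, -490, 1330, 1470, 1470]
  [31, 17, 28, -46, 7, -38] -> [-46, -38, 7, 17, 28, 31] -> [31, 28, 17, 7, -38, -46] -> [-217, -196, -119, -49, 266, 322] -> [322, 266, -49, -119, -196, -217] -> [-1610, -1330, 245, 595, 980, 1085]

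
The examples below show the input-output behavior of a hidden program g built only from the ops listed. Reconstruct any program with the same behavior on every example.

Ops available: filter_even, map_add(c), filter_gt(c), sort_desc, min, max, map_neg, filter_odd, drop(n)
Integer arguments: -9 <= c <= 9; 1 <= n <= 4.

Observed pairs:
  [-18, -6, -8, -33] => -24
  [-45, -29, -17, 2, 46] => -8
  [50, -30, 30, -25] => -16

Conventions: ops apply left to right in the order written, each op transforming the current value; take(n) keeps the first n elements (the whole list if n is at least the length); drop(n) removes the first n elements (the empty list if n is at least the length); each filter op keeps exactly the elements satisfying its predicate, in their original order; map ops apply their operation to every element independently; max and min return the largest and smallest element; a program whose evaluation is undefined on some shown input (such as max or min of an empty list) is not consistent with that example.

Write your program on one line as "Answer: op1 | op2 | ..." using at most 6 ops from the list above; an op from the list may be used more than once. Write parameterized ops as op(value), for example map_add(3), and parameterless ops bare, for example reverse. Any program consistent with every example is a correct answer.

map_neg | drop(2) | map_neg | map_add(9) | min

Check, running the answer program on each example:
  [-18, -6, -8, -33] -> [18, 6, 8, 33] -> [8, 33] -> [-8, -33] -> [1, -24] -> -24
  [-45, -29, -17, 2, 46] -> [45, 29, 17, -2, -46] -> [17, -2, -46] -> [-17, 2, 46] -> [-8, 11, 55] -> -8
  [50, -30, 30, -25] -> [-50, 30, -30, 25] -> [-30, 25] -> [30, -25] -> [39, -16] -> -16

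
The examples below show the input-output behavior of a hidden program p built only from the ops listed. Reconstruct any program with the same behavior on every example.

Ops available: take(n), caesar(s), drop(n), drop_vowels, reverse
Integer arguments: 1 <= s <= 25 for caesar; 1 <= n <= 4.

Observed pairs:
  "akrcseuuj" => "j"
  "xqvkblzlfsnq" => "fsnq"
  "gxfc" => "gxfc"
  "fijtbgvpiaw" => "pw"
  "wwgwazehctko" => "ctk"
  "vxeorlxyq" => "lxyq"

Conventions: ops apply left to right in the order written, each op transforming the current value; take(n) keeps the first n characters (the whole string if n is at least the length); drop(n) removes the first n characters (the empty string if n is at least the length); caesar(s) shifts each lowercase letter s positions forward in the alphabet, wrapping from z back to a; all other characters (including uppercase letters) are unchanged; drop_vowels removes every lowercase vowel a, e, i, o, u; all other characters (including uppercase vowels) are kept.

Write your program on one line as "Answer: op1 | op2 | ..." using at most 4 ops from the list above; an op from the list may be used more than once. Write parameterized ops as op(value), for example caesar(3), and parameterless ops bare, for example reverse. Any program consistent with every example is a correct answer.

reverse | take(4) | reverse | drop_vowels

Check, running the answer program on each example:
  "akrcseuuj" -> "juuescrka" -> "juue" -> "euuj" -> "j"
  "xqvkblzlfsnq" -> "qnsflzlbkvqx" -> "qnsf" -> "fsnq" -> "fsnq"
  "gxfc" -> "cfxg" -> "cfxg" -> "gxfc" -> "gxfc"
  "fijtbgvpiaw" -> "waipvgbtjif" -> "waip" -> "piaw" -> "pw"
  "wwgwazehctko" -> "oktchezawgww" -> "oktc" -> "ctko" -> "ctk"
  "vxeorlxyq" -> "qyxlroexv" -> "qyxl" -> "lxyq" -> "lxyq"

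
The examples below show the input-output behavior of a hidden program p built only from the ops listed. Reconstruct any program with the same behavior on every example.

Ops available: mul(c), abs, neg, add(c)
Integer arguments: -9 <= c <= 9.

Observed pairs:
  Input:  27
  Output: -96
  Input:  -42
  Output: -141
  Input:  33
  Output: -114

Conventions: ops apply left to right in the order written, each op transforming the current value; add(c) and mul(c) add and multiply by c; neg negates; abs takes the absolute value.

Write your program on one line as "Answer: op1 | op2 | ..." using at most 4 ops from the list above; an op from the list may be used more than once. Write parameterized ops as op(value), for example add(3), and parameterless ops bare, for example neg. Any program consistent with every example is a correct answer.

abs | add(5) | mul(-3)

Check, running the answer program on each example:
  27 -> 27 -> 32 -> -96
  -42 -> 42 -> 47 -> -141
  33 -> 33 -> 38 -> -114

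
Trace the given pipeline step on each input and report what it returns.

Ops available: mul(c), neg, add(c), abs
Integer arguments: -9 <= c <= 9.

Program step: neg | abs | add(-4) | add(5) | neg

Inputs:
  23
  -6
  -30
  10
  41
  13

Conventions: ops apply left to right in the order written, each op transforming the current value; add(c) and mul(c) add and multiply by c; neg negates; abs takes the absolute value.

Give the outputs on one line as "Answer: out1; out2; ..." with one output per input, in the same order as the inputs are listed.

Execution, op by op:
  23 -> -23 -> 23 -> 19 -> 24 -> -24
  -6 -> 6 -> 6 -> 2 -> 7 -> -7
  -30 -> 30 -> 30 -> 26 -> 31 -> -31
  10 -> -10 -> 10 -> 6 -> 11 -> -11
  41 -> -41 -> 41 -> 37 -> 42 -> -42
  13 -> -13 -> 13 -> 9 -> 14 -> -14

-24; -7; -31; -11; -42; -14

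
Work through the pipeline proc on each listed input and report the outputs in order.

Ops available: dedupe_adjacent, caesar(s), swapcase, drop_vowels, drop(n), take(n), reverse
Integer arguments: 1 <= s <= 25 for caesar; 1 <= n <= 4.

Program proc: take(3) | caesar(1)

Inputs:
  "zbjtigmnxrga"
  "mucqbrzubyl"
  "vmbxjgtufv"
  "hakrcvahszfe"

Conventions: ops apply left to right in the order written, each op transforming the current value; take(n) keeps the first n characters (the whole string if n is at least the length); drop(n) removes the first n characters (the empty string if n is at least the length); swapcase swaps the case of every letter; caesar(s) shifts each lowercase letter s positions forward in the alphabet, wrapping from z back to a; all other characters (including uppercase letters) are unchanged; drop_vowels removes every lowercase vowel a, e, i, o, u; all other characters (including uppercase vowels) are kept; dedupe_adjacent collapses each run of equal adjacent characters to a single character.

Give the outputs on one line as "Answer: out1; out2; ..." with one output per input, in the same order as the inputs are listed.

Execution, op by op:
  "zbjtigmnxrga" -> "zbj" -> "ack"
  "mucqbrzubyl" -> "muc" -> "nvd"
  "vmbxjgtufv" -> "vmb" -> "wnc"
  "hakrcvahszfe" -> "hak" -> "ibl"

"ack"; "nvd"; "wnc"; "ibl"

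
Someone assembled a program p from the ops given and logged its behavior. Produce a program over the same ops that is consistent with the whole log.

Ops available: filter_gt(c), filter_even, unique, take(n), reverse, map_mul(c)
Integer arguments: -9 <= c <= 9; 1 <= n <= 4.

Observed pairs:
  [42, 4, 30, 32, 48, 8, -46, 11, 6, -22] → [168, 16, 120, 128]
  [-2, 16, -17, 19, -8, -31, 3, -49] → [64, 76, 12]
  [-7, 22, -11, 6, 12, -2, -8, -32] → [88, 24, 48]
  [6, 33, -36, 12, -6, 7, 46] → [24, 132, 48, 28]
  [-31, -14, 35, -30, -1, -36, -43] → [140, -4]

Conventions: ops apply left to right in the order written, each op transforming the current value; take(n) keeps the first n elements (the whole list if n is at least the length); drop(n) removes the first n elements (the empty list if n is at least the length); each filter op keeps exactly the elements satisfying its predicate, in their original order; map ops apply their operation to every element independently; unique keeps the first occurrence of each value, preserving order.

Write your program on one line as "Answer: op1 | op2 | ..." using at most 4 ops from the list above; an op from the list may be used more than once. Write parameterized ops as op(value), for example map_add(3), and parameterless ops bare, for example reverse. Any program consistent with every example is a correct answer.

map_mul(4) | filter_gt(-8) | take(4)

Check, running the answer program on each example:
  [42, 4, 30, 32, 48, 8, -46, 11, 6, -22] -> [168, 16, 120, 128, 192, 32, -184, 44, 24, -88] -> [168, 16, 120, 128, 192, 32, 44, 24] -> [168, 16, 120, 128]
  [-2, 16, -17, 19, -8, -31, 3, -49] -> [-8, 64, -68, 76, -32, -124, 12, -196] -> [64, 76, 12] -> [64, 76, 12]
  [-7, 22, -11, 6, 12, -2, -8, -32] -> [-28, 88, -44, 24, 48, -8, -32, -128] -> [88, 24, 48] -> [88, 24, 48]
  [6, 33, -36, 12, -6, 7, 46] -> [24, 132, -144, 48, -24, 28, 184] -> [24, 132, 48, 28, 184] -> [24, 132, 48, 28]
  [-31, -14, 35, -30, -1, -36, -43] -> [-124, -56, 140, -120, -4, -144, -172] -> [140, -4] -> [140, -4]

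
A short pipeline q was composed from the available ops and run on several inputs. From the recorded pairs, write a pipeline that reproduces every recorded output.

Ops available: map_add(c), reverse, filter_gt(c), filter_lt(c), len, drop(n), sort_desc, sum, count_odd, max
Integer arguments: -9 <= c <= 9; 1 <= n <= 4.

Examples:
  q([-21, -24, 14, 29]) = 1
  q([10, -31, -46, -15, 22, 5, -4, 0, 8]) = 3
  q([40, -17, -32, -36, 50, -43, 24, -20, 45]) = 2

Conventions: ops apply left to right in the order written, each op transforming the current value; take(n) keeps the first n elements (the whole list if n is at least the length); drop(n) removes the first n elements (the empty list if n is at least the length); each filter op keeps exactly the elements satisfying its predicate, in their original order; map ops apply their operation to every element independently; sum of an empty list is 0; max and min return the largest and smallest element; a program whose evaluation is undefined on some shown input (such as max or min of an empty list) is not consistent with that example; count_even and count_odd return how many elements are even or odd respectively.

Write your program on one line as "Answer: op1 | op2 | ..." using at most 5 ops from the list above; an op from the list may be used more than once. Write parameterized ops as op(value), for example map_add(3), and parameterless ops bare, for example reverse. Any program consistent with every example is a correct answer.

reverse | filter_lt(6) | drop(1) | count_odd

Check, running the answer program on each example:
  [-21, -24, 14, 29] -> [29, 14, -24, -21] -> [-24, -21] -> [-21] -> 1
  [10, -31, -46, -15, 22, 5, -4, 0, 8] -> [8, 0, -4, 5, 22, -15, -46, -31, 10] -> [0, -4, 5, -15, -46, -31] -> [-4, 5, -15, -46, -31] -> 3
  [40, -17, -32, -36, 50, -43, 24, -20, 45] -> [45, -20, 24, -43, 50, -36, -32, -17, 40] -> [-20, -43, -36, -32, -17] -> [-43, -36, -32, -17] -> 2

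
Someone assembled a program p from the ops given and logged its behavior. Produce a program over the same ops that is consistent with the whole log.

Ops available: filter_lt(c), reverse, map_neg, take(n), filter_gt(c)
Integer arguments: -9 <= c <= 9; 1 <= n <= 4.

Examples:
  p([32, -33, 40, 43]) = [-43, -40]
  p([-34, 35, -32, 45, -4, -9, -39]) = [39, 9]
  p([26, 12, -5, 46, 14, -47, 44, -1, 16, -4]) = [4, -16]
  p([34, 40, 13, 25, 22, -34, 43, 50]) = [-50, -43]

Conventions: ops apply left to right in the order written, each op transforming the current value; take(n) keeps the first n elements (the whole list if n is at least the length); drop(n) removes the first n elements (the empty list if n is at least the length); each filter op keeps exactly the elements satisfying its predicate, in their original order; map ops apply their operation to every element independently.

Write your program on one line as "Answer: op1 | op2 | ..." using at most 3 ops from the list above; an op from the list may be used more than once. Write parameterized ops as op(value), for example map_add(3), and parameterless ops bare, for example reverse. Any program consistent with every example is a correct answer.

map_neg | reverse | take(2)

Check, running the answer program on each example:
  [32, -33, 40, 43] -> [-32, 33, -40, -43] -> [-43, -40, 33, -32] -> [-43, -40]
  [-34, 35, -32, 45, -4, -9, -39] -> [34, -35, 32, -45, 4, 9, 39] -> [39, 9, 4, -45, 32, -35, 34] -> [39, 9]
  [26, 12, -5, 46, 14, -47, 44, -1, 16, -4] -> [-26, -12, 5, -46, -14, 47, -44, 1, -16, 4] -> [4, -16, 1, -44, 47, -14, -46, 5, -12, -26] -> [4, -16]
  [34, 40, 13, 25, 22, -34, 43, 50] -> [-34, -40, -13, -25, -22, 34, -43, -50] -> [-50, -43, 34, -22, -25, -13, -40, -34] -> [-50, -43]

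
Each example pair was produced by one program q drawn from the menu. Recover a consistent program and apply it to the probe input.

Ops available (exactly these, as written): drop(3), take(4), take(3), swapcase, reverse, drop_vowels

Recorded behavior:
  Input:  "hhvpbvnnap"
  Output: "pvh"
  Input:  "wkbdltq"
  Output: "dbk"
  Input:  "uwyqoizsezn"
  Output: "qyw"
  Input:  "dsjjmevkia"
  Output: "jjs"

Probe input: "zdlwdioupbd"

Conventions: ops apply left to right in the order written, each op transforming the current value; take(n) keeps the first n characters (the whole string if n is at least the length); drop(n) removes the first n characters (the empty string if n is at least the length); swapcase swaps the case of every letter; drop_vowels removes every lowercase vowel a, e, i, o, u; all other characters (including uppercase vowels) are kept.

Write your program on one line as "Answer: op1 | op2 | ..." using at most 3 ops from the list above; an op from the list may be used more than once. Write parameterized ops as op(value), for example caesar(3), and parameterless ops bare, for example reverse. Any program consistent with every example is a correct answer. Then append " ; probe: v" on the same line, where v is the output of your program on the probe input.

take(4) | reverse | take(3) ; probe: "wld"

Check, running the answer program on each example:
  "hhvpbvnnap" -> "hhvp" -> "pvhh" -> "pvh"
  "wkbdltq" -> "wkbd" -> "dbkw" -> "dbk"
  "uwyqoizsezn" -> "uwyq" -> "qywu" -> "qyw"
  "dsjjmevkia" -> "dsjj" -> "jjsd" -> "jjs"
  probe: "zdlwdioupbd" -> "zdlw" -> "wldz" -> "wld"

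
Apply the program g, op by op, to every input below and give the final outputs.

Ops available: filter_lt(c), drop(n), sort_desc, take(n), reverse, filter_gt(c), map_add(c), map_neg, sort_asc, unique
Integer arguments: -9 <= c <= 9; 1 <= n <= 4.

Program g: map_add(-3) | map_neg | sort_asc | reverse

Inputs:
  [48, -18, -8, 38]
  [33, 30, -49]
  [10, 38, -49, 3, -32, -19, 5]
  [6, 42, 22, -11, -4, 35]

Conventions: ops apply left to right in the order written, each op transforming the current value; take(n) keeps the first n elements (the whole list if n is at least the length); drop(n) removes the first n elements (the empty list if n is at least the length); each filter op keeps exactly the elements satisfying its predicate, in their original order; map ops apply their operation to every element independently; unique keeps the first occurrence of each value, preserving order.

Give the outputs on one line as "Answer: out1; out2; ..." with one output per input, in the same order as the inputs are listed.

Execution, op by op:
  [48, -18, -8, 38] -> [45, -21, -11, 35] -> [-45, 21, 11, -35] -> [-45, -35, 11, 21] -> [21, 11, -35, -45]
  [33, 30, -49] -> [30, 27, -52] -> [-30, -27, 52] -> [-30, -27, 52] -> [52, -27, -30]
  [10, 38, -49, 3, -32, -19, 5] -> [7, 35, -52, 0, -35, -22, 2] -> [-7, -35, 52, 0, 35, 22, -2] -> [-35, -7, -2, 0, 22, 35, 52] -> [52, 35, 22, 0, -2, -7, -35]
  [6, 42, 22, -11, -4, 35] -> [3, 39, 19, -14, -7, 32] -> [-3, -39, -19, 14, 7, -32] -> [-39, -32, -19, -3, 7, 14] -> [14, 7, -3, -19, -32, -39]

[21, 11, -35, -45]; [52, -27, -30]; [52, 35, 22, 0, -2, -7, -35]; [14, 7, -3, -19, -32, -39]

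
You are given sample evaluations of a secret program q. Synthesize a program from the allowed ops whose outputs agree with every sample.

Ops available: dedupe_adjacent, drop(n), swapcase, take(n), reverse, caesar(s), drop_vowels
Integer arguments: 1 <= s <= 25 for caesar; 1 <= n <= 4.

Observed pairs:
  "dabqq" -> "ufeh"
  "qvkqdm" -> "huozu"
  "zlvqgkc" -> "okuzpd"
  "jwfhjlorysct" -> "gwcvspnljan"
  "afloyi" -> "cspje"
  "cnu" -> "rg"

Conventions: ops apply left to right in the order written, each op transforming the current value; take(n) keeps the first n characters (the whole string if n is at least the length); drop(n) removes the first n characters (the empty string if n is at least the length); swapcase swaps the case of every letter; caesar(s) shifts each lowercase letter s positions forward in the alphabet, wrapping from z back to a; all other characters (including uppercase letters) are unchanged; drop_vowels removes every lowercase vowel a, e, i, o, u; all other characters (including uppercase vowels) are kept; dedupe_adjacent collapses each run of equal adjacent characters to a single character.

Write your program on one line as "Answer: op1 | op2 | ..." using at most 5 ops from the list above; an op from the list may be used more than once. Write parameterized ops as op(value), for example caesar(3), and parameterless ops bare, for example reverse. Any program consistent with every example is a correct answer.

caesar(4) | swapcase | reverse | drop(1) | swapcase

Check, running the answer program on each example:
  "dabqq" -> "hefuu" -> "HEFUU" -> "UUFEH" -> "UFEH" -> "ufeh"
  "qvkqdm" -> "uzouhq" -> "UZOUHQ" -> "QHUOZU" -> "HUOZU" -> "huozu"
  "zlvqgkc" -> "dpzukog" -> "DPZUKOG" -> "GOKUZPD" -> "OKUZPD" -> "okuzpd"
  "jwfhjlorysct" -> "najlnpsvcwgx" -> "NAJLNPSVCWGX" -> "XGWCVSPNLJAN" -> "GWCVSPNLJAN" -> "gwcvspnljan"
  "afloyi" -> "ejpscm" -> "EJPSCM" -> "MCSPJE" -> "CSPJE" -> "cspje"
  "cnu" -> "gry" -> "GRY" -> "YRG" -> "RG" -> "rg"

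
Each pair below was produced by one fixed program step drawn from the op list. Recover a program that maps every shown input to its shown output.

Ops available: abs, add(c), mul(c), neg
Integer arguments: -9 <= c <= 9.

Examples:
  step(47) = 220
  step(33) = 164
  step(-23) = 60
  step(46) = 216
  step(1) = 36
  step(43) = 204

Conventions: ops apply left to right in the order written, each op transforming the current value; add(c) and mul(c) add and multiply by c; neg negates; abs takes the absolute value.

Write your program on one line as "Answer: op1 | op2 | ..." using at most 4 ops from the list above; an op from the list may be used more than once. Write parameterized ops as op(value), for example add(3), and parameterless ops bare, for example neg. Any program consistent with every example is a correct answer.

add(3) | add(5) | mul(4) | abs

Check, running the answer program on each example:
  47 -> 50 -> 55 -> 220 -> 220
  33 -> 36 -> 41 -> 164 -> 164
  -23 -> -20 -> -15 -> -60 -> 60
  46 -> 49 -> 54 -> 216 -> 216
  1 -> 4 -> 9 -> 36 -> 36
  43 -> 46 -> 51 -> 204 -> 204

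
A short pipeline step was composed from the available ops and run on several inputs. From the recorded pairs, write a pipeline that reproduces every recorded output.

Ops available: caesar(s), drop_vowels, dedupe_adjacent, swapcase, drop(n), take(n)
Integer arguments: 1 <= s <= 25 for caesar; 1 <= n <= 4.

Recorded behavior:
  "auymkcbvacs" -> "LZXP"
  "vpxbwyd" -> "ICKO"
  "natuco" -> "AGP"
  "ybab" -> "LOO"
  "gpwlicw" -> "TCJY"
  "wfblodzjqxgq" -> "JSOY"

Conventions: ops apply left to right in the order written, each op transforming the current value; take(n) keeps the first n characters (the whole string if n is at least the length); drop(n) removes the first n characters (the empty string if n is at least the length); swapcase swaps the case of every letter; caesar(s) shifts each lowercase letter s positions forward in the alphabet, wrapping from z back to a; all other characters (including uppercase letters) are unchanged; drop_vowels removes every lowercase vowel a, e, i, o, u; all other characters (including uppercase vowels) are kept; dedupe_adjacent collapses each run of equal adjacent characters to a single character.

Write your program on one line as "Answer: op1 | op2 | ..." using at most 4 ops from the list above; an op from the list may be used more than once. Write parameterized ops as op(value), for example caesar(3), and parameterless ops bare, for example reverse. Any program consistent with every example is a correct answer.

drop_vowels | caesar(13) | take(4) | swapcase

Check, running the answer program on each example:
  "auymkcbvacs" -> "ymkcbvcs" -> "lzxpoipf" -> "lzxp" -> "LZXP"
  "vpxbwyd" -> "vpxbwyd" -> "ickojlq" -> "icko" -> "ICKO"
  "natuco" -> "ntc" -> "agp" -> "agp" -> "AGP"
  "ybab" -> "ybb" -> "loo" -> "loo" -> "LOO"
  "gpwlicw" -> "gpwlcw" -> "tcjypj" -> "tcjy" -> "TCJY"
  "wfblodzjqxgq" -> "wfbldzjqxgq" -> "jsoyqmwdktd" -> "jsoy" -> "JSOY"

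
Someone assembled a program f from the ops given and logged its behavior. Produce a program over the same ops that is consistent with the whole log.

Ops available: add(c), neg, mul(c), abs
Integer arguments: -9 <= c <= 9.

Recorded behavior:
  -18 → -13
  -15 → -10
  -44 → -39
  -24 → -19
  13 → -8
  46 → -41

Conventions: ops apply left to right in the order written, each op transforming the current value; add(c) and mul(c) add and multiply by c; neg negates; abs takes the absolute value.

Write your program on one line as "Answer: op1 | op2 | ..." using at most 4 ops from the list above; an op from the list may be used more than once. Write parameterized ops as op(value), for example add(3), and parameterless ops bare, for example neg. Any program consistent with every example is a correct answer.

abs | neg | add(5)

Check, running the answer program on each example:
  -18 -> 18 -> -18 -> -13
  -15 -> 15 -> -15 -> -10
  -44 -> 44 -> -44 -> -39
  -24 -> 24 -> -24 -> -19
  13 -> 13 -> -13 -> -8
  46 -> 46 -> -46 -> -41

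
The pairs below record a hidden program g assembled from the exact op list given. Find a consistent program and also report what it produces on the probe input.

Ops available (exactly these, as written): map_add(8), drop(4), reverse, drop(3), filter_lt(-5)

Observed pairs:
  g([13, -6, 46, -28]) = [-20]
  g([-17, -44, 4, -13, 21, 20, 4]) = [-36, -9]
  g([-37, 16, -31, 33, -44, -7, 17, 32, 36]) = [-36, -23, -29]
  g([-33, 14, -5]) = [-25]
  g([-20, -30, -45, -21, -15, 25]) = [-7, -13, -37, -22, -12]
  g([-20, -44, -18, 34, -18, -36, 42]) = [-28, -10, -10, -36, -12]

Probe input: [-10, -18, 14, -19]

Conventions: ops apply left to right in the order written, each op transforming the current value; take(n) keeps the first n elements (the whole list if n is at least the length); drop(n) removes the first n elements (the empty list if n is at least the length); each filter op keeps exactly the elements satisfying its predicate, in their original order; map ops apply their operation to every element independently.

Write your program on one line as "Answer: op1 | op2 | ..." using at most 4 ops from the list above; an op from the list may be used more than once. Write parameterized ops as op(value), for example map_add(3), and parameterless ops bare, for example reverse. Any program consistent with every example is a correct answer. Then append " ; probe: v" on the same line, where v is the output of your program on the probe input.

map_add(8) | filter_lt(-5) | reverse ; probe: [-11, -10]

Check, running the answer program on each example:
  [13, -6, 46, -28] -> [21, 2, 54, -20] -> [-20] -> [-20]
  [-17, -44, 4, -13, 21, 20, 4] -> [-9, -36, 12, -5, 29, 28, 12] -> [-9, -36] -> [-36, -9]
  [-37, 16, -31, 33, -44, -7, 17, 32, 36] -> [-29, 24, -23, 41, -36, 1, 25, 40, 44] -> [-29, -23, -36] -> [-36, -23, -29]
  [-33, 14, -5] -> [-25, 22, 3] -> [-25] -> [-25]
  [-20, -30, -45, -21, -15, 25] -> [-12, -22, -37, -13, -7, 33] -> [-12, -22, -37, -13, -7] -> [-7, -13, -37, -22, -12]
  [-20, -44, -18, 34, -18, -36, 42] -> [-12, -36, -10, 42, -10, -28, 50] -> [-12, -36, -10, -10, -28] -> [-28, -10, -10, -36, -12]
  probe: [-10, -18, 14, -19] -> [-2, -10, 22, -11] -> [-10, -11] -> [-11, -10]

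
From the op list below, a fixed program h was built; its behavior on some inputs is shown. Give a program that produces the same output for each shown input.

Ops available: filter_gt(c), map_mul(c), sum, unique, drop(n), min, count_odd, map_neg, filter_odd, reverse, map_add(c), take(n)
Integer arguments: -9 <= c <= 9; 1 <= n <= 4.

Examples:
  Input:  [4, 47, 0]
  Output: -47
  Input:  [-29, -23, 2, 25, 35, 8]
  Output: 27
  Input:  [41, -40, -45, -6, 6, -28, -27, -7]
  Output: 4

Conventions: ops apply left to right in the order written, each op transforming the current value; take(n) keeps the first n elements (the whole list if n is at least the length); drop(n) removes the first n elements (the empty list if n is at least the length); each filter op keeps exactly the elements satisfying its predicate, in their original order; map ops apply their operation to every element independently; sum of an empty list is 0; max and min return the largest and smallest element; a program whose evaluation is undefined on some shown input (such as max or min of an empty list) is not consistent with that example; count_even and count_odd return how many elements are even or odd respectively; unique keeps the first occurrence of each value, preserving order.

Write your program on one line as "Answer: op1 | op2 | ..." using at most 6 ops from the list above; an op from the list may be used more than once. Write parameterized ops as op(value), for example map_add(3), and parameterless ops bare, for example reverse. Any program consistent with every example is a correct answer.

take(4) | reverse | map_neg | filter_odd | reverse | sum

Check, running the answer program on each example:
  [4, 47, 0] -> [4, 47, 0] -> [0, 47, 4] -> [0, -47, -4] -> [-47] -> [-47] -> -47
  [-29, -23, 2, 25, 35, 8] -> [-29, -23, 2, 25] -> [25, 2, -23, -29] -> [-25, -2, 23, 29] -> [-25, 23, 29] -> [29, 23, -25] -> 27
  [41, -40, -45, -6, 6, -28, -27, -7] -> [41, -40, -45, -6] -> [-6, -45, -40, 41] -> [6, 45, 40, -41] -> [45, -41] -> [-41, 45] -> 4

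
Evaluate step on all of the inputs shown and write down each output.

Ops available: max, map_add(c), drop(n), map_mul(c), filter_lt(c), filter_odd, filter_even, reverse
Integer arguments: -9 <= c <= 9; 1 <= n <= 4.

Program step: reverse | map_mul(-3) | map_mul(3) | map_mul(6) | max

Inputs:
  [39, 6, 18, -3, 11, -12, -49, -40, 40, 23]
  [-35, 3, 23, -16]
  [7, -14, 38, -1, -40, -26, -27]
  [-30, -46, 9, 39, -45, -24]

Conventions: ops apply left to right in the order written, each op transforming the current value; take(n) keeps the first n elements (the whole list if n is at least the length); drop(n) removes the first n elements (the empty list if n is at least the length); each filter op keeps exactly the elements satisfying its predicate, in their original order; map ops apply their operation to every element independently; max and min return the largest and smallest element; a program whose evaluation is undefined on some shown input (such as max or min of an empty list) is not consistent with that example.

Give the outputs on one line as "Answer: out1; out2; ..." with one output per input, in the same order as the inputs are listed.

2646; 1890; 2160; 2484

Execution, op by op:
  [39, 6, 18, -3, 11, -12, -49, -40, 40, 23] -> [23, 40, -40, -49, -12, 11, -3, 18, 6, 39] -> [-69, -120, 120, 147, 36, -33, 9, -54, -18, -117] -> [-207, -360, 360, 441, 108, -99, 27, -162, -54, -351] -> [-1242, -2160, 2160, 2646, 648, -594, 162, -972, -324, -2106] -> 2646
  [-35, 3, 23, -16] -> [-16, 23, 3, -35] -> [48, -69, -9, 105] -> [144, -207, -27, 315] -> [864, -1242, -162, 1890] -> 1890
  [7, -14, 38, -1, -40, -26, -27] -> [-27, -26, -40, -1, 38, -14, 7] -> [81, 78, 120, 3, -114, 42, -21] -> [243, 234, 360, 9, -342, 126, -63] -> [1458, 1404, 2160, 54, -2052, 756, -378] -> 2160
  [-30, -46, 9, 39, -45, -24] -> [-24, -45, 39, 9, -46, -30] -> [72, 135, -117, -27, 138, 90] -> [216, 405, -351, -81, 414, 270] -> [1296, 2430, -2106, -486, 2484, 1620] -> 2484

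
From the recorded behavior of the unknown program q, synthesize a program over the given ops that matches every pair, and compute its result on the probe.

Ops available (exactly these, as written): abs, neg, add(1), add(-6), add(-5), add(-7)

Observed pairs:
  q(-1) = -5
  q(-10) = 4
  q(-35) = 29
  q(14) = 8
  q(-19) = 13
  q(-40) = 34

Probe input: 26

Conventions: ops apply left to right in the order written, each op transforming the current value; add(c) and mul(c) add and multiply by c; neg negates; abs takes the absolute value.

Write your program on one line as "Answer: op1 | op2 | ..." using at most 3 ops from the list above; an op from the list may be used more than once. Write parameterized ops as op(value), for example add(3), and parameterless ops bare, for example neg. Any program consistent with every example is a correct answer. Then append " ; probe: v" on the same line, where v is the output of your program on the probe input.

abs | add(-6) ; probe: 20

Check, running the answer program on each example:
  -1 -> 1 -> -5
  -10 -> 10 -> 4
  -35 -> 35 -> 29
  14 -> 14 -> 8
  -19 -> 19 -> 13
  -40 -> 40 -> 34
  probe: 26 -> 26 -> 20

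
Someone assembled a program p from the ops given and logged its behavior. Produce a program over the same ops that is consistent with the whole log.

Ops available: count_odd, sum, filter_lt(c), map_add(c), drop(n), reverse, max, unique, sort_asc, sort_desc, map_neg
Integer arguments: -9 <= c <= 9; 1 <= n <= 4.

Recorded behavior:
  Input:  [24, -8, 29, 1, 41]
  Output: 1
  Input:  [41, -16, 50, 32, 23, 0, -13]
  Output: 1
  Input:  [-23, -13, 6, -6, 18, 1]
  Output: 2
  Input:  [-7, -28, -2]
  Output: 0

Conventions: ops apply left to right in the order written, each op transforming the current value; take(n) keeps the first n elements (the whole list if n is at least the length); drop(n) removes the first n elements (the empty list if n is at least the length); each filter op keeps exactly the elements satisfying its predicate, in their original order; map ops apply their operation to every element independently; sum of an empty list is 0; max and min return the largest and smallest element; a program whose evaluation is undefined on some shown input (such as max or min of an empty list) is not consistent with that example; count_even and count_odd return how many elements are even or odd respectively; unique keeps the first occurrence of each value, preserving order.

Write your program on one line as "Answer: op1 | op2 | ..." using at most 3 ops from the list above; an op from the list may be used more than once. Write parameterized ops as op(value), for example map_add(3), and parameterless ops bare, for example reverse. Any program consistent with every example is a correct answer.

filter_lt(8) | drop(1) | count_odd

Check, running the answer program on each example:
  [24, -8, 29, 1, 41] -> [-8, 1] -> [1] -> 1
  [41, -16, 50, 32, 23, 0, -13] -> [-16, 0, -13] -> [0, -13] -> 1
  [-23, -13, 6, -6, 18, 1] -> [-23, -13, 6, -6, 1] -> [-13, 6, -6, 1] -> 2
  [-7, -28, -2] -> [-7, -28, -2] -> [-28, -2] -> 0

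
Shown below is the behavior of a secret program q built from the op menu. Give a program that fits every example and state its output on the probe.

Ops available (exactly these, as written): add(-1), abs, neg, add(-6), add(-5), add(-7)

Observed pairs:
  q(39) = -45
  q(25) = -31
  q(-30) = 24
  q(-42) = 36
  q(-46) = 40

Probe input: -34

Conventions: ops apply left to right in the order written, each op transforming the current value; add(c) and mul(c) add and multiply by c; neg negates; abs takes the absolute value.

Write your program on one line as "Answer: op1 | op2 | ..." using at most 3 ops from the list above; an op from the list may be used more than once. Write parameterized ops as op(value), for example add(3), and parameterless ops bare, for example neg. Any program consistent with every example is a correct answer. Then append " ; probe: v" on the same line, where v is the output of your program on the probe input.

neg | add(-6) ; probe: 28

Check, running the answer program on each example:
  39 -> -39 -> -45
  25 -> -25 -> -31
  -30 -> 30 -> 24
  -42 -> 42 -> 36
  -46 -> 46 -> 40
  probe: -34 -> 34 -> 28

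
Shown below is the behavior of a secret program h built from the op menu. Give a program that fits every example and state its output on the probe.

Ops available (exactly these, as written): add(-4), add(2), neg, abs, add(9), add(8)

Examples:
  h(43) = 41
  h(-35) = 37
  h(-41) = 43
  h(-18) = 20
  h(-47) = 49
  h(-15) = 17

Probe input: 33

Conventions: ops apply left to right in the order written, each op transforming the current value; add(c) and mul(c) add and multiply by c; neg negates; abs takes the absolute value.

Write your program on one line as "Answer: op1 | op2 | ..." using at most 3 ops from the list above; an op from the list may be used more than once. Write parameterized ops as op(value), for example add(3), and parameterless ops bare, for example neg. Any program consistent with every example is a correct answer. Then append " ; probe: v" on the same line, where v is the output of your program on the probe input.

neg | add(2) | abs ; probe: 31

Check, running the answer program on each example:
  43 -> -43 -> -41 -> 41
  -35 -> 35 -> 37 -> 37
  -41 -> 41 -> 43 -> 43
  -18 -> 18 -> 20 -> 20
  -47 -> 47 -> 49 -> 49
  -15 -> 15 -> 17 -> 17
  probe: 33 -> -33 -> -31 -> 31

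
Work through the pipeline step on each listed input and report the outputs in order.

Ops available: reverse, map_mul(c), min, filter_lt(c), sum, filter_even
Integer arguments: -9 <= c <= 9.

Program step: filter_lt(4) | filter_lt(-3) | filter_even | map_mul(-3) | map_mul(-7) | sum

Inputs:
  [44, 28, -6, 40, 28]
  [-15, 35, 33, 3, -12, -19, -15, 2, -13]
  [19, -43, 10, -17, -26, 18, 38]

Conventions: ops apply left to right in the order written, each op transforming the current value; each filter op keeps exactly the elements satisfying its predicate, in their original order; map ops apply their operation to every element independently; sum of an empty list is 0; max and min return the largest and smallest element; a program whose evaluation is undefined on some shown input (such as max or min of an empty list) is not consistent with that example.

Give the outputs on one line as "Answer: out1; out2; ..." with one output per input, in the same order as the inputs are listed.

Execution, op by op:
  [44, 28, -6, 40, 28] -> [-6] -> [-6] -> [-6] -> [18] -> [-126] -> -126
  [-15, 35, 33, 3, -12, -19, -15, 2, -13] -> [-15, 3, -12, -19, -15, 2, -13] -> [-15, -12, -19, -15, -13] -> [-12] -> [36] -> [-252] -> -252
  [19, -43, 10, -17, -26, 18, 38] -> [-43, -17, -26] -> [-43, -17, -26] -> [-26] -> [78] -> [-546] -> -546

-126; -252; -546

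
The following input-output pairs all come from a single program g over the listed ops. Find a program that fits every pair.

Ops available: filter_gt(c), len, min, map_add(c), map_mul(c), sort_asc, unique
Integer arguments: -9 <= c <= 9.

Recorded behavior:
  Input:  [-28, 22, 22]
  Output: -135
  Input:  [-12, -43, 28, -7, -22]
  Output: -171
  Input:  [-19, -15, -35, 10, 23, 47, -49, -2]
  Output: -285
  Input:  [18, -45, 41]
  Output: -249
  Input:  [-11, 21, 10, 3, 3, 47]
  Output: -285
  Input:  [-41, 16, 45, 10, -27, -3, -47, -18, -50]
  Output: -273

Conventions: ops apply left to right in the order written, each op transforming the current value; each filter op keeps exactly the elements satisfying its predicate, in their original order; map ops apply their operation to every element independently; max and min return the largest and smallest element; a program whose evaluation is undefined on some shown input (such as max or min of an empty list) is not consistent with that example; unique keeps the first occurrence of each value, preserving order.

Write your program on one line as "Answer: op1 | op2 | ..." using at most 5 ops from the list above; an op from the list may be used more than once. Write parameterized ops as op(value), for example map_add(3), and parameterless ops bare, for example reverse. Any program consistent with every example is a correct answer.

filter_gt(-2) | map_mul(-6) | map_add(-3) | unique | min

Check, running the answer program on each example:
  [-28, 22, 22] -> [22, 22] -> [-132, -132] -> [-135, -135] -> [-135] -> -135
  [-12, -43, 28, -7, -22] -> [28] -> [-168] -> [-171] -> [-171] -> -171
  [-19, -15, -35, 10, 23, 47, -49, -2] -> [10, 23, 47] -> [-60, -138, -282] -> [-63, -141, -285] -> [-63, -141, -285] -> -285
  [18, -45, 41] -> [18, 41] -> [-108, -246] -> [-111, -249] -> [-111, -249] -> -249
  [-11, 21, 10, 3, 3, 47] -> [21, 10, 3, 3, 47] -> [-126, -60, -18, -18, -282] -> [-129, -63, -21, -21, -285] -> [-129, -63, -21, -285] -> -285
  [-41, 16, 45, 10, -27, -3, -47, -18, -50] -> [16, 45, 10] -> [-96, -270, -60] -> [-99, -273, -63] -> [-99, -273, -63] -> -273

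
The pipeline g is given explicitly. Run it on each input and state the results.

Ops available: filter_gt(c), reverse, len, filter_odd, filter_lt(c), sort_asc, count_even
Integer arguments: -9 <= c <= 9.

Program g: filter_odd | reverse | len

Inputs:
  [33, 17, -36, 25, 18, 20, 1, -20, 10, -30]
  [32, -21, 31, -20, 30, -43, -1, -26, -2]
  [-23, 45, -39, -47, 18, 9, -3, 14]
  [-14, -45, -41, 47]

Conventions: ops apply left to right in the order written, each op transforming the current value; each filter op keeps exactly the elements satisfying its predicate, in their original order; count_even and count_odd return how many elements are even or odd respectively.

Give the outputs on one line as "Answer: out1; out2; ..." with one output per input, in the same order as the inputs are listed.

Execution, op by op:
  [33, 17, -36, 25, 18, 20, 1, -20, 10, -30] -> [33, 17, 25, 1] -> [1, 25, 17, 33] -> 4
  [32, -21, 31, -20, 30, -43, -1, -26, -2] -> [-21, 31, -43, -1] -> [-1, -43, 31, -21] -> 4
  [-23, 45, -39, -47, 18, 9, -3, 14] -> [-23, 45, -39, -47, 9, -3] -> [-3, 9, -47, -39, 45, -23] -> 6
  [-14, -45, -41, 47] -> [-45, -41, 47] -> [47, -41, -45] -> 3

4; 4; 6; 3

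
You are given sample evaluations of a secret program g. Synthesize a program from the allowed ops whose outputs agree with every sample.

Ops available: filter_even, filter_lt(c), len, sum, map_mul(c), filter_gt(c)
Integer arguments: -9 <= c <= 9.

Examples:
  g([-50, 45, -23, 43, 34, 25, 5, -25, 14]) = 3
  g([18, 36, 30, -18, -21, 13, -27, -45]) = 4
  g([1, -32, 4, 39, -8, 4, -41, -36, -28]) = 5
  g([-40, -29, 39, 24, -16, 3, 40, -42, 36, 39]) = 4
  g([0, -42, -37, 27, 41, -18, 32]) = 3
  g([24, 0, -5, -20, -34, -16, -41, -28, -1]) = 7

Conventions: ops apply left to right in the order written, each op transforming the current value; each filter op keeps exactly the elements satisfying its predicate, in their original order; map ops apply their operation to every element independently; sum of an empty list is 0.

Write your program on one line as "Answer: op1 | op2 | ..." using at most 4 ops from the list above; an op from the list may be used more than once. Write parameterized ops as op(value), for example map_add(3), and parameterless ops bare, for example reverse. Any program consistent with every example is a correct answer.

filter_lt(0) | map_mul(-9) | len

Check, running the answer program on each example:
  [-50, 45, -23, 43, 34, 25, 5, -25, 14] -> [-50, -23, -25] -> [450, 207, 225] -> 3
  [18, 36, 30, -18, -21, 13, -27, -45] -> [-18, -21, -27, -45] -> [162, 189, 243, 405] -> 4
  [1, -32, 4, 39, -8, 4, -41, -36, -28] -> [-32, -8, -41, -36, -28] -> [288, 72, 369, 324, 252] -> 5
  [-40, -29, 39, 24, -16, 3, 40, -42, 36, 39] -> [-40, -29, -16, -42] -> [360, 261, 144, 378] -> 4
  [0, -42, -37, 27, 41, -18, 32] -> [-42, -37, -18] -> [378, 333, 162] -> 3
  [24, 0, -5, -20, -34, -16, -41, -28, -1] -> [-5, -20, -34, -16, -41, -28, -1] -> [45, 180, 306, 144, 369, 252, 9] -> 7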